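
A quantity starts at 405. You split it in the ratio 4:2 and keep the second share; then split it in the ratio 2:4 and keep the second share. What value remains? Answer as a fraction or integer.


Start with 405.
Step 1: Split 4:2, second share = 405 * 2/6 = 135
Step 2: Split 2:4, second share = 135 * 4/6 = 90
Final result = 90

90


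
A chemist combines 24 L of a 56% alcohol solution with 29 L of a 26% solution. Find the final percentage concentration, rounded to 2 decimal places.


Solute in mixture 1 = 56% of 24 L = 24*56/100 = 336/25 L
Solute in mixture 2 = 26% of 29 L = 29*26/100 = 377/50 L
Total solute = 336/25 + 377/50 = 1049/50 L
Total volume = 24 + 29 = 53 L
Final concentration = 1049/50/53 * 100 = 39.58%

39.58


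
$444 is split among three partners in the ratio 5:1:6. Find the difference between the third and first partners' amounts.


Total parts = 5 + 1 + 6 = 12
Value per part = 444 / 12 = 37
Shares: 5*37=185, 1*37=37, 6*37=222
Third share = 222, first share = 185
Difference = |222 - 185| = 37

37


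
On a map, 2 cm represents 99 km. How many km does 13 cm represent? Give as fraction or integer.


Map scale: 2 cm = 99 km
Measured distance on map = 13 cm
Set up proportion: 13 * 99 / 2
= 1287 / 2
= 1287/2 km

1287/2


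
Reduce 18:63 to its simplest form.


Find GCD(18, 63)
GCD = 9
Divide both by 9: 18/9 = 2, 63/9 = 7
Simplified ratio = 2:7

2:7


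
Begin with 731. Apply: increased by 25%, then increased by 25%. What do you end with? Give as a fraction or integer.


Start: 731
Step 1: increase by 25% => multiply by 125/100
  731 * 125/100 = 3655/4
Step 2: increase by 25% => multiply by 125/100
  3655/4 * 125/100 = 18275/16
Final value = 18275/16

18275/16


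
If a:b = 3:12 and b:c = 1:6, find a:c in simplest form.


Given a:b = 3:12 and b:c = 1:6
Make b consistent. Multiply first ratio by 1: a:b = 3:12
Multiply second ratio by 12: b:c = 12:72
Now b = 12 in both, so a:b:c = 3:12:72
Therefore a:c = 3:72
Simplify by GCD: a:c = 1:24

1:24


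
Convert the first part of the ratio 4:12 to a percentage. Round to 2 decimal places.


Total parts = 4 + 12 = 16
First part fraction = 4/16
Percentage = (4/16) * 100
= 0.25 * 100
= 25.00%

25.00


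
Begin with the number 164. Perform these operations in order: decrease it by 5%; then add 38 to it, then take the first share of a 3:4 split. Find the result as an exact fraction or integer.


Start with 164.
Step 1: Decrease by 5%: 164 * 95/100 = 779/5
Step 2: Add 38: 779/5+38=969/5; split 3:4 first = 969/5*3/7 = 2907/35
Final result = 2907/35

2907/35


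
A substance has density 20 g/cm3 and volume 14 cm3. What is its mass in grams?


Using mass = density * volume
Density = 20 g/cm3
Volume = 14 cm3
Mass = 20 * 14
= 280 g

280


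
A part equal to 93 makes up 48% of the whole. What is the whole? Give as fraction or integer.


Given: 93 is 48% of the whole
Set up: 93 = 48/100 * whole
whole = 93 * 100 / 48
whole = 9300 / 48
whole = 775/4

775/4


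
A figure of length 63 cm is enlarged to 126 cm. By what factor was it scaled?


Original length = 63 cm
Scaled length = 126 cm
Scale factor = 126 / 63
= 2

2


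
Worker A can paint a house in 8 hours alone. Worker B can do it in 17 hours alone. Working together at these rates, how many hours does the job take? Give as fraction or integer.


Rate of A = 1/8 job per hour
Rate of B = 1/17 job per hour
Combined rate = 1/8 + 1/17
Find common denominator: (17 + 8)/(8*17) = 25/136
Combined rate = 25/136 job per hour
Time together = 1 / (25/136) = 136/25 hours

136/25


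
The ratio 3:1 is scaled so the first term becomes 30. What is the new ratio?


Original ratio: 3:1
First term target: 30
Scale factor = 30 / 3 = 10
Multiply second term: 1 * 10 = 10
Equivalent ratio = 30:10

30:10


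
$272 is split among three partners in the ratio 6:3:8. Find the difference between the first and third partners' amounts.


Total parts = 6 + 3 + 8 = 17
Value per part = 272 / 17 = 16
Shares: 6*16=96, 3*16=48, 8*16=128
First share = 96, third share = 128
Difference = |96 - 128| = 32

32


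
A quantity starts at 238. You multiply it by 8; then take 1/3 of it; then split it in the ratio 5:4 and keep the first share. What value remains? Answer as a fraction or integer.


Start with 238.
Step 1: Multiply by 8: 238 * 8 = 1904
Step 2: Take 1/3: 1904 * 1/3 = 1904/3
Step 3: Split 5:4, first share = 1904/3 * 5/9 = 9520/27
Final result = 9520/27

9520/27


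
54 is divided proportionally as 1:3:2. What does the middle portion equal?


Ratio = 1:3:2
Total parts = 1 + 3 + 2 = 6
Value per part = 54 / 6 = 9
First share = 1 * 9 = 9
Middle share = 3 * 9 = 27
Third share = 2 * 9 = 18

27


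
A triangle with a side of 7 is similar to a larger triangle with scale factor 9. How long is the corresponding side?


Similar triangles have proportional sides
Scale factor = 9
Smaller side = 7
Corresponding larger side = 7 * 9
= 63

63


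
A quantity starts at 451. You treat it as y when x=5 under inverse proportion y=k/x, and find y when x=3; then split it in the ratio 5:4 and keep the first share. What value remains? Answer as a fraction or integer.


Start with 451.
Step 1: Inverse prop: k = (451)*5; new y = k/3 = 451*5/3 = 2255/3
Step 2: Split 5:4, first share = 2255/3 * 5/9 = 11275/27
Final result = 11275/27

11275/27


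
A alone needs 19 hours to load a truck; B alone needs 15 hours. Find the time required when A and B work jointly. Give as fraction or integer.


Rate of A = 1/19 job per hour
Rate of B = 1/15 job per hour
Combined rate = 1/19 + 1/15
Find common denominator: (15 + 19)/(19*15) = 34/285
Combined rate = 34/285 job per hour
Time together = 1 / (34/285) = 285/34 hours

285/34


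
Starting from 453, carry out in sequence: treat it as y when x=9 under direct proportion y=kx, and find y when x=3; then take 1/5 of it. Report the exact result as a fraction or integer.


Start with 453.
Step 1: Direct prop: k = (453)/9; new y = k*3 = 453*3/9 = 151
Step 2: Take 1/5: 151 * 1/5 = 151/5
Final result = 151/5

151/5


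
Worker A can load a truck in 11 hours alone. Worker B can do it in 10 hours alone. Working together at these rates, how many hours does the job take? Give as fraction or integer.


Rate of A = 1/11 job per hour
Rate of B = 1/10 job per hour
Combined rate = 1/11 + 1/10
Find common denominator: (10 + 11)/(11*10) = 21/110
Combined rate = 21/110 job per hour
Time together = 1 / (21/110) = 110/21 hours

110/21


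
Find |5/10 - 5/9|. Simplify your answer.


Simplify: 5/10 = 1/2 and 5/9 = 5/9
Find common denominator: LCD = 18
Convert: 9/18 and 10/18
Difference = |9 - 10|/18 = 1/18
Simplified = 1/18

1/18


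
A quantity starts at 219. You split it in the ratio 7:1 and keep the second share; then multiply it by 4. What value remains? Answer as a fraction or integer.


Start with 219.
Step 1: Split 7:1, second share = 219 * 1/8 = 219/8
Step 2: Multiply by 4: 219/8 * 4 = 219/2
Final result = 219/2

219/2


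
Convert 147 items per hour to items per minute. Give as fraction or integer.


Converting from per hour to per minute
Rate = 147 items per hour
Divide by 60: 147/60
= 49/20 items per minute

49/20


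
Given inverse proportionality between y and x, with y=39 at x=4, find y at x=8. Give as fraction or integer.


Inverse proportion: y = k/x
Find k: k = 4 * 39 = 156
Compute y at x=8: y = 156/8
y = 39/2

39/2


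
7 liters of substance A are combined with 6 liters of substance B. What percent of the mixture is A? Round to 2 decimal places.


Volume of A = 7 L
Volume of B = 6 L
Total volume = 7 + 6 = 13 L
Percentage of A = (7/13) * 100
= 53.85%

53.85


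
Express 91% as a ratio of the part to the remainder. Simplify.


Part = 91%, Remainder = 9%
Ratio = 91:9
GCD(91, 9) = 1
Simplify: 91:9 = 91:9

91:9


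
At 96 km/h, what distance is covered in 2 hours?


Using distance = speed * time
Speed = 96 km/h
Time = 2 hours
Distance = 96 * 2
= 192 km

192


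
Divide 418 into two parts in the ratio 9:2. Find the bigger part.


Total parts = 9 + 2 = 11
Value per part = 418 / 11 = 38
First share = 9 * 38 = 342
Second share = 2 * 38 = 76
Larger share = 342

342


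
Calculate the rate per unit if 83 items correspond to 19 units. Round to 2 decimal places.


Total items = 83
Number of units = 19
Unit rate = 83 / 19
= 4.37 items per unit

4.37


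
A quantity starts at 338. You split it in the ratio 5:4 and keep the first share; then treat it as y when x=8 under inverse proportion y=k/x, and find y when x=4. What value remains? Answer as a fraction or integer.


Start with 338.
Step 1: Split 5:4, first share = 338 * 5/9 = 1690/9
Step 2: Inverse prop: k = (1690/9)*8; new y = k/4 = 1690/9*8/4 = 3380/9
Final result = 3380/9

3380/9


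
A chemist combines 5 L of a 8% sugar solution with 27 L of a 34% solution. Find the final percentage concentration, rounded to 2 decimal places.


Solute in mixture 1 = 8% of 5 L = 5*8/100 = 2/5 L
Solute in mixture 2 = 34% of 27 L = 27*34/100 = 459/50 L
Total solute = 2/5 + 459/50 = 479/50 L
Total volume = 5 + 27 = 32 L
Final concentration = 479/50/32 * 100 = 29.94%

29.94


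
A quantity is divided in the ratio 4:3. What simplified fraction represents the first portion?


Total parts = 4 + 3 = 7
First part fraction = 4/7
Simplify: 4/7 = 4/7

4/7


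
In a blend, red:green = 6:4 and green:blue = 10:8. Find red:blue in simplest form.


Given a:b = 6:4 and b:c = 10:8
Make b consistent. Multiply first ratio by 10: a:b = 60:40
Multiply second ratio by 4: b:c = 40:32
Now b = 40 in both, so a:b:c = 60:40:32
Therefore a:c = 60:32
Simplify by GCD: a:c = 15:8

15:8


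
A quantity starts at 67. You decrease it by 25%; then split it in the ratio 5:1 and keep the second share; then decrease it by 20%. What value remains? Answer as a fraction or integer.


Start with 67.
Step 1: Decrease by 25%: 67 * 75/100 = 201/4
Step 2: Split 5:1, second share = 201/4 * 1/6 = 67/8
Step 3: Decrease by 20%: 67/8 * 80/100 = 67/10
Final result = 67/10

67/10


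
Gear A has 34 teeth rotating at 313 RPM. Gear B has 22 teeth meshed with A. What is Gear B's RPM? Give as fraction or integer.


Gear ratio: teeth_A * RPM_A = teeth_B * RPM_B
34 * 313 = 22 * RPM_B
10642 = 22 * RPM_B
RPM_B = 10642 / 22
RPM_B = 5321/11

5321/11


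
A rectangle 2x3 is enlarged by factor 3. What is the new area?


Original dimensions: 2 x 3
Enlargement factor = 3
New width = 2 * 3 = 6
New height = 3 * 3 = 9
New area = 6 * 9 = 54

54


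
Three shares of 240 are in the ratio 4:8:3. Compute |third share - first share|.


Total parts = 4 + 8 + 3 = 15
Value per part = 240 / 15 = 16
Shares: 4*16=64, 8*16=128, 3*16=48
Third share = 48, first share = 64
Difference = |48 - 64| = 16

16


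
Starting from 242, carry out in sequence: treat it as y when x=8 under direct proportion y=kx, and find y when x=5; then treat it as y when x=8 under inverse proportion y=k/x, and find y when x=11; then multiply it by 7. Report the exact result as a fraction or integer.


Start with 242.
Step 1: Direct prop: k = (242)/8; new y = k*5 = 242*5/8 = 605/4
Step 2: Inverse prop: k = (605/4)*8; new y = k/11 = 605/4*8/11 = 110
Step 3: Multiply by 7: 110 * 7 = 770
Final result = 770

770


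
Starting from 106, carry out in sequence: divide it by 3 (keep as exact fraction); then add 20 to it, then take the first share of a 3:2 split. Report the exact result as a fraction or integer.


Start with 106.
Step 1: Divide by 3: 106 / 3 = 106/3
Step 2: Add 20: 106/3+20=166/3; split 3:2 first = 166/3*3/5 = 166/5
Final result = 166/5

166/5


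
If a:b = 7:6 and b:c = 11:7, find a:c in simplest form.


Given a:b = 7:6 and b:c = 11:7
Make b consistent. Multiply first ratio by 11: a:b = 77:66
Multiply second ratio by 6: b:c = 66:42
Now b = 66 in both, so a:b:c = 77:66:42
Therefore a:c = 77:42
Simplify by GCD: a:c = 11:6

11:6


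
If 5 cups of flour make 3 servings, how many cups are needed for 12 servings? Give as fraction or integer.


Original: 5 cups for 3 servings
Target servings = 12
Scaling factor = 12/3
New amount = 5 * 12/3
= 60/3
= 20 cups

20


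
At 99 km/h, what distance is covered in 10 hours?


Using distance = speed * time
Speed = 99 km/h
Time = 10 hours
Distance = 99 * 10
= 990 km

990


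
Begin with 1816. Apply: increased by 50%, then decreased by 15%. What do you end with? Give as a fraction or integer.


Start: 1816
Step 1: increase by 50% => multiply by 150/100
  1816 * 150/100 = 2724
Step 2: decrease by 15% => multiply by 85/100
  2724 * 85/100 = 11577/5
Final value = 11577/5

11577/5


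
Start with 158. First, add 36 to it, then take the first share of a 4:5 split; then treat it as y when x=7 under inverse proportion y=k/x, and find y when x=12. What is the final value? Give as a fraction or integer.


Start with 158.
Step 1: Add 36: 158+36=194; split 4:5 first = 194*4/9 = 776/9
Step 2: Inverse prop: k = (776/9)*7; new y = k/12 = 776/9*7/12 = 1358/27
Final result = 1358/27

1358/27


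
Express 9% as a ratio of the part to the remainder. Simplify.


Part = 9%, Remainder = 91%
Ratio = 9:91
GCD(9, 91) = 1
Simplify: 9:91 = 9:91

9:91


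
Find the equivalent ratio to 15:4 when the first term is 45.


Original ratio: 15:4
First term target: 45
Scale factor = 45 / 15 = 3
Multiply second term: 4 * 3 = 12
Equivalent ratio = 45:12

45:12


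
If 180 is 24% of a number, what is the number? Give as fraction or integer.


Given: 180 is 24% of the whole
Set up: 180 = 24/100 * whole
whole = 180 * 100 / 24
whole = 18000 / 24
whole = 750

750


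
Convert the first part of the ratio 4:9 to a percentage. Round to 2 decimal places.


Total parts = 4 + 9 = 13
First part fraction = 4/13
Percentage = (4/13) * 100
= 0.307692 * 100
= 30.77%

30.77


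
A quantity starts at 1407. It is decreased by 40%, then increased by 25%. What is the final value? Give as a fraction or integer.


Start: 1407
Step 1: decrease by 40% => multiply by 60/100
  1407 * 60/100 = 4221/5
Step 2: increase by 25% => multiply by 125/100
  4221/5 * 125/100 = 4221/4
Final value = 4221/4

4221/4


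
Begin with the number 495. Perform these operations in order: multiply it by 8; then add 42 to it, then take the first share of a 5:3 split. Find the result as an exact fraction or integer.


Start with 495.
Step 1: Multiply by 8: 495 * 8 = 3960
Step 2: Add 42: 3960+42=4002; split 5:3 first = 4002*5/8 = 10005/4
Final result = 10005/4

10005/4


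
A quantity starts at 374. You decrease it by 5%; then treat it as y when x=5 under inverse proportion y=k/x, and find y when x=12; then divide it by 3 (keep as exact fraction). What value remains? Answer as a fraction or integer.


Start with 374.
Step 1: Decrease by 5%: 374 * 95/100 = 3553/10
Step 2: Inverse prop: k = (3553/10)*5; new y = k/12 = 3553/10*5/12 = 3553/24
Step 3: Divide by 3: 3553/24 / 3 = 3553/72
Final result = 3553/72

3553/72


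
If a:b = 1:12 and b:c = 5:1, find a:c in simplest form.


Given a:b = 1:12 and b:c = 5:1
Make b consistent. Multiply first ratio by 5: a:b = 5:60
Multiply second ratio by 12: b:c = 60:12
Now b = 60 in both, so a:b:c = 5:60:12
Therefore a:c = 5:12
Simplify by GCD: a:c = 5:12

5:12


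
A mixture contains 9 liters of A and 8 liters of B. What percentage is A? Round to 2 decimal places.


Volume of A = 9 L
Volume of B = 8 L
Total volume = 9 + 8 = 17 L
Percentage of A = (9/17) * 100
= 52.94%

52.94


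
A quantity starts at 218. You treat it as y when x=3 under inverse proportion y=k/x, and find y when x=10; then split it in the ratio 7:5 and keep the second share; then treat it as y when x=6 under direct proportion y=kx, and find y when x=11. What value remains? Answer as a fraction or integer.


Start with 218.
Step 1: Inverse prop: k = (218)*3; new y = k/10 = 218*3/10 = 327/5
Step 2: Split 7:5, second share = 327/5 * 5/12 = 109/4
Step 3: Direct prop: k = (109/4)/6; new y = k*11 = 109/4*11/6 = 1199/24
Final result = 1199/24

1199/24


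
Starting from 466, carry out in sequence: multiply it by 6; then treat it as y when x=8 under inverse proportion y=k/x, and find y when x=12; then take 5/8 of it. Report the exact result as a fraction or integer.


Start with 466.
Step 1: Multiply by 6: 466 * 6 = 2796
Step 2: Inverse prop: k = (2796)*8; new y = k/12 = 2796*8/12 = 1864
Step 3: Take 5/8: 1864 * 5/8 = 1165
Final result = 1165

1165


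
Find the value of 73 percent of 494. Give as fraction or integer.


Compute 73% of 494
Convert percentage: 73% = 73/100
Multiply: 494 * 73/100
= 36062/100
= 18031/50

18031/50


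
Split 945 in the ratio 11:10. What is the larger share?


Total parts = 11 + 10 = 21
Value per part = 945 / 21 = 45
First share = 11 * 45 = 495
Second share = 10 * 45 = 450
Larger share = 495

495


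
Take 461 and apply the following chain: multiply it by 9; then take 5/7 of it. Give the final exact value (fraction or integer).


Start with 461.
Step 1: Multiply by 9: 461 * 9 = 4149
Step 2: Take 5/7: 4149 * 5/7 = 20745/7
Final result = 20745/7

20745/7


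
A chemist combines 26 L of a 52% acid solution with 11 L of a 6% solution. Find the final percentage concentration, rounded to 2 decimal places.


Solute in mixture 1 = 52% of 26 L = 26*52/100 = 338/25 L
Solute in mixture 2 = 6% of 11 L = 11*6/100 = 33/50 L
Total solute = 338/25 + 33/50 = 709/50 L
Total volume = 26 + 11 = 37 L
Final concentration = 709/50/37 * 100 = 38.32%

38.32


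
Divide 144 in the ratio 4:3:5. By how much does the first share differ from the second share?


Total parts = 4 + 3 + 5 = 12
Value per part = 144 / 12 = 12
Shares: 4*12=48, 3*12=36, 5*12=60
First share = 48, second share = 36
Difference = |48 - 36| = 12

12


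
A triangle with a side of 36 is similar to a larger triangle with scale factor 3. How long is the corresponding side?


Similar triangles have proportional sides
Scale factor = 3
Smaller side = 36
Corresponding larger side = 36 * 3
= 108

108


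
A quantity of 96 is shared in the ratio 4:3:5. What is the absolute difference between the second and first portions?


Total parts = 4 + 3 + 5 = 12
Value per part = 96 / 12 = 8
Shares: 4*8=32, 3*8=24, 5*8=40
Second share = 24, first share = 32
Difference = |24 - 32| = 8

8


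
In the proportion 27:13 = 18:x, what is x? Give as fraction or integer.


Setting up: 27/13 = 18/x
Cross multiply: 27 * x = 13 * 18
27x = 234
x = 234/27
x = 26/3

26/3


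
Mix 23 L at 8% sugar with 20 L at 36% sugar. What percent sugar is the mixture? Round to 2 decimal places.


Solute in mixture 1 = 8% of 23 L = 23*8/100 = 46/25 L
Solute in mixture 2 = 36% of 20 L = 20*36/100 = 36/5 L
Total solute = 46/25 + 36/5 = 226/25 L
Total volume = 23 + 20 = 43 L
Final concentration = 226/25/43 * 100 = 21.02%

21.02


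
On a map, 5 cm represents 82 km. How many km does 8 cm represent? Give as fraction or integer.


Map scale: 5 cm = 82 km
Measured distance on map = 8 cm
Set up proportion: 8 * 82 / 5
= 656 / 5
= 656/5 km

656/5


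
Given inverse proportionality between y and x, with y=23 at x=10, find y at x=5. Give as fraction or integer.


Inverse proportion: y = k/x
Find k: k = 10 * 23 = 230
Compute y at x=5: y = 230/5
y = 46

46


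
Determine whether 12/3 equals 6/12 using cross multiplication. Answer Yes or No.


Cross multiply to check 12/3 = 6/12
Left cross product: 12 * 12 = 144
Right cross product: 3 * 6 = 18
144 != 18
Not equal, so proportions differ => No

No


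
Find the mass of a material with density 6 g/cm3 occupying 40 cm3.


Using mass = density * volume
Density = 6 g/cm3
Volume = 40 cm3
Mass = 6 * 40
= 240 g

240


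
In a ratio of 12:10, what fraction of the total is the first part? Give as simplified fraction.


Total parts = 12 + 10 = 22
First part fraction = 12/22
Simplify: 12/22 = 6/11

6/11


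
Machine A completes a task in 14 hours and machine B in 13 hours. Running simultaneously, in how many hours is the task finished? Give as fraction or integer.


Rate of A = 1/14 job per hour
Rate of B = 1/13 job per hour
Combined rate = 1/14 + 1/13
Find common denominator: (13 + 14)/(14*13) = 27/182
Combined rate = 27/182 job per hour
Time together = 1 / (27/182) = 182/27 hours

182/27


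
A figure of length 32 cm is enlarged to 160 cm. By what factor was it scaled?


Original length = 32 cm
Scaled length = 160 cm
Scale factor = 160 / 32
= 5

5


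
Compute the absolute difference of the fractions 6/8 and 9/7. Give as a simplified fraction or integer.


Simplify: 6/8 = 3/4 and 9/7 = 9/7
Find common denominator: LCD = 28
Convert: 21/28 and 36/28
Difference = |21 - 36|/28 = 15/28
Simplified = 15/28

15/28


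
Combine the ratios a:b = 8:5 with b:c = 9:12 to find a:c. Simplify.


Given a:b = 8:5 and b:c = 9:12
Make b consistent. Multiply first ratio by 9: a:b = 72:45
Multiply second ratio by 5: b:c = 45:60
Now b = 45 in both, so a:b:c = 72:45:60
Therefore a:c = 72:60
Simplify by GCD: a:c = 6:5

6:5


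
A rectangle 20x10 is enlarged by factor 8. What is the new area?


Original dimensions: 20 x 10
Enlargement factor = 8
New width = 20 * 8 = 160
New height = 10 * 8 = 80
New area = 160 * 80 = 12800

12800


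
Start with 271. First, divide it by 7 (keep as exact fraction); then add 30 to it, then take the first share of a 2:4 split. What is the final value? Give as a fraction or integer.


Start with 271.
Step 1: Divide by 7: 271 / 7 = 271/7
Step 2: Add 30: 271/7+30=481/7; split 2:4 first = 481/7*2/6 = 481/21
Final result = 481/21

481/21


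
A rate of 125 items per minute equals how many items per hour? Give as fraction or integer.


Converting from per minute to per hour
Rate = 125 items per minute
Multiply by 60: 125 * 60
= 7500 items per hour

7500


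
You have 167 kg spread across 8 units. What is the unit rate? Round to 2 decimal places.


Total kg = 167
Number of units = 8
Unit rate = 167 / 8
= 20.88 kg per unit

20.88


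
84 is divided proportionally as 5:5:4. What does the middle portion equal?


Ratio = 5:5:4
Total parts = 5 + 5 + 4 = 14
Value per part = 84 / 14 = 6
First share = 5 * 6 = 30
Middle share = 5 * 6 = 30
Third share = 4 * 6 = 24

30


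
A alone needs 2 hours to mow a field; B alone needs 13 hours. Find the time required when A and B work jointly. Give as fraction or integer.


Rate of A = 1/2 job per hour
Rate of B = 1/13 job per hour
Combined rate = 1/2 + 1/13
Find common denominator: (13 + 2)/(2*13) = 15/26
Combined rate = 15/26 job per hour
Time together = 1 / (15/26) = 26/15 hours

26/15


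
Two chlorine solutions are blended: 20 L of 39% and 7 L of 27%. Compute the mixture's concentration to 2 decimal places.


Solute in mixture 1 = 39% of 20 L = 20*39/100 = 39/5 L
Solute in mixture 2 = 27% of 7 L = 7*27/100 = 189/100 L
Total solute = 39/5 + 189/100 = 969/100 L
Total volume = 20 + 7 = 27 L
Final concentration = 969/100/27 * 100 = 35.89%

35.89


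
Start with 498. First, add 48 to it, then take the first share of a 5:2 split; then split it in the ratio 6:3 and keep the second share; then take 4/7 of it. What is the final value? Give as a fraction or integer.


Start with 498.
Step 1: Add 48: 498+48=546; split 5:2 first = 546*5/7 = 390
Step 2: Split 6:3, second share = 390 * 3/9 = 130
Step 3: Take 4/7: 130 * 4/7 = 520/7
Final result = 520/7

520/7


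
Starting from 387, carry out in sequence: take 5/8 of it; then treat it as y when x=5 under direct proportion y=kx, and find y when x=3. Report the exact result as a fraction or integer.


Start with 387.
Step 1: Take 5/8: 387 * 5/8 = 1935/8
Step 2: Direct prop: k = (1935/8)/5; new y = k*3 = 1935/8*3/5 = 1161/8
Final result = 1161/8

1161/8


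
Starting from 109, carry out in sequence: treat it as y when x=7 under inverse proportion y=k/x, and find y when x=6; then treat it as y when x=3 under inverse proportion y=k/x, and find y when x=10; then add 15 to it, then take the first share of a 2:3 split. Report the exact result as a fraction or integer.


Start with 109.
Step 1: Inverse prop: k = (109)*7; new y = k/6 = 109*7/6 = 763/6
Step 2: Inverse prop: k = (763/6)*3; new y = k/10 = 763/6*3/10 = 763/20
Step 3: Add 15: 763/20+15=1063/20; split 2:3 first = 1063/20*2/5 = 1063/50
Final result = 1063/50

1063/50


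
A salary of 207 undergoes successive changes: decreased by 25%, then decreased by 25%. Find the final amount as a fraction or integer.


Start: 207
Step 1: decrease by 25% => multiply by 75/100
  207 * 75/100 = 621/4
Step 2: decrease by 25% => multiply by 75/100
  621/4 * 75/100 = 1863/16
Final value = 1863/16

1863/16


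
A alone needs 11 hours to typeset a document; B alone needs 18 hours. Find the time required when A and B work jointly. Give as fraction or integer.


Rate of A = 1/11 job per hour
Rate of B = 1/18 job per hour
Combined rate = 1/11 + 1/18
Find common denominator: (18 + 11)/(11*18) = 29/198
Combined rate = 29/198 job per hour
Time together = 1 / (29/198) = 198/29 hours

198/29


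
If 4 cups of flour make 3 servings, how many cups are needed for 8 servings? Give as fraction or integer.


Original: 4 cups for 3 servings
Target servings = 8
Scaling factor = 8/3
New amount = 4 * 8/3
= 32/3
= 32/3 cups

32/3


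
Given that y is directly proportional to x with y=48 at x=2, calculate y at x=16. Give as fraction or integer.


Direct proportion: y = kx
Find k: k = 48/2 = 24
Compute y at x=16: y = 24 * 16
y = 384

384


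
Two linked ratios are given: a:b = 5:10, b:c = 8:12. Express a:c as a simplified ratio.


Given a:b = 5:10 and b:c = 8:12
Make b consistent. Multiply first ratio by 8: a:b = 40:80
Multiply second ratio by 10: b:c = 80:120
Now b = 80 in both, so a:b:c = 40:80:120
Therefore a:c = 40:120
Simplify by GCD: a:c = 1:3

1:3


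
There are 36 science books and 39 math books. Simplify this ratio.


Find GCD(36, 39)
GCD = 3
Divide both by 3: 36/3 = 12, 39/3 = 13
Simplified ratio = 12:13

12:13


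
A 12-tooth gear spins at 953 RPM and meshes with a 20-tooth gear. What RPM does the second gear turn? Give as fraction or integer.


Gear ratio: teeth_A * RPM_A = teeth_B * RPM_B
12 * 953 = 20 * RPM_B
11436 = 20 * RPM_B
RPM_B = 11436 / 20
RPM_B = 2859/5

2859/5


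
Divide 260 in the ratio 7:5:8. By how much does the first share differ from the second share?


Total parts = 7 + 5 + 8 = 20
Value per part = 260 / 20 = 13
Shares: 7*13=91, 5*13=65, 8*13=104
First share = 91, second share = 65
Difference = |91 - 65| = 26

26


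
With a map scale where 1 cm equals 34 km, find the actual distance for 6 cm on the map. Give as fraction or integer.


Map scale: 1 cm = 34 km
Measured distance on map = 6 cm
Set up proportion: 6 * 34 / 1
= 204 / 1
= 204 km

204


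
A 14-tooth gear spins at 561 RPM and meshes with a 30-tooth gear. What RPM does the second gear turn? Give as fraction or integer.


Gear ratio: teeth_A * RPM_A = teeth_B * RPM_B
14 * 561 = 30 * RPM_B
7854 = 30 * RPM_B
RPM_B = 7854 / 30
RPM_B = 1309/5

1309/5


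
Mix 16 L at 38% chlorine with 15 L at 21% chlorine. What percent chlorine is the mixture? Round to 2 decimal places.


Solute in mixture 1 = 38% of 16 L = 16*38/100 = 152/25 L
Solute in mixture 2 = 21% of 15 L = 15*21/100 = 63/20 L
Total solute = 152/25 + 63/20 = 923/100 L
Total volume = 16 + 15 = 31 L
Final concentration = 923/100/31 * 100 = 29.77%

29.77


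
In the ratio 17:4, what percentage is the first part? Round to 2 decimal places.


Total parts = 17 + 4 = 21
First part fraction = 17/21
Percentage = (17/21) * 100
= 0.809524 * 100
= 80.95%

80.95


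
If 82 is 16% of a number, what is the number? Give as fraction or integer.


Given: 82 is 16% of the whole
Set up: 82 = 16/100 * whole
whole = 82 * 100 / 16
whole = 8200 / 16
whole = 1025/2

1025/2


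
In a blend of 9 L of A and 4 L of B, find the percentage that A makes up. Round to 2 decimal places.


Volume of A = 9 L
Volume of B = 4 L
Total volume = 9 + 4 = 13 L
Percentage of A = (9/13) * 100
= 69.23%

69.23


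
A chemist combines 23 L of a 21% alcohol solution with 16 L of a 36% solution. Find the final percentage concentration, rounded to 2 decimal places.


Solute in mixture 1 = 21% of 23 L = 23*21/100 = 483/100 L
Solute in mixture 2 = 36% of 16 L = 16*36/100 = 144/25 L
Total solute = 483/100 + 144/25 = 1059/100 L
Total volume = 23 + 16 = 39 L
Final concentration = 1059/100/39 * 100 = 27.15%

27.15


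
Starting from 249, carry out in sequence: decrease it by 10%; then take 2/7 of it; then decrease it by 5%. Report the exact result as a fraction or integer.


Start with 249.
Step 1: Decrease by 10%: 249 * 90/100 = 2241/10
Step 2: Take 2/7: 2241/10 * 2/7 = 2241/35
Step 3: Decrease by 5%: 2241/35 * 95/100 = 42579/700
Final result = 42579/700

42579/700


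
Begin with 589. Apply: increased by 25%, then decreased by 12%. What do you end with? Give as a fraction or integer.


Start: 589
Step 1: increase by 25% => multiply by 125/100
  589 * 125/100 = 2945/4
Step 2: decrease by 12% => multiply by 88/100
  2945/4 * 88/100 = 6479/10
Final value = 6479/10

6479/10


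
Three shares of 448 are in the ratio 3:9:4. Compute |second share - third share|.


Total parts = 3 + 9 + 4 = 16
Value per part = 448 / 16 = 28
Shares: 3*28=84, 9*28=252, 4*28=112
Second share = 252, third share = 112
Difference = |252 - 112| = 140

140


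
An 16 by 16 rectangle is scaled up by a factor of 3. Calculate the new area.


Original dimensions: 16 x 16
Enlargement factor = 3
New width = 16 * 3 = 48
New height = 16 * 3 = 48
New area = 48 * 48 = 2304

2304


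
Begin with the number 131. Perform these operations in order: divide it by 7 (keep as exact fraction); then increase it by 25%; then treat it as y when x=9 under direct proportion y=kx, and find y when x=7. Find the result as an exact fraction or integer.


Start with 131.
Step 1: Divide by 7: 131 / 7 = 131/7
Step 2: Increase by 25%: 131/7 * 125/100 = 655/28
Step 3: Direct prop: k = (655/28)/9; new y = k*7 = 655/28*7/9 = 655/36
Final result = 655/36

655/36


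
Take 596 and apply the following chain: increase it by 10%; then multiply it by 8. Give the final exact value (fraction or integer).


Start with 596.
Step 1: Increase by 10%: 596 * 110/100 = 3278/5
Step 2: Multiply by 8: 3278/5 * 8 = 26224/5
Final result = 26224/5

26224/5


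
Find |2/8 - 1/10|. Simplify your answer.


Simplify: 2/8 = 1/4 and 1/10 = 1/10
Find common denominator: LCD = 20
Convert: 5/20 and 2/20
Difference = |5 - 2|/20 = 3/20
Simplified = 3/20

3/20


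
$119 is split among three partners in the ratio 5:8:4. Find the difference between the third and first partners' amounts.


Total parts = 5 + 8 + 4 = 17
Value per part = 119 / 17 = 7
Shares: 5*7=35, 8*7=56, 4*7=28
Third share = 28, first share = 35
Difference = |28 - 35| = 7

7


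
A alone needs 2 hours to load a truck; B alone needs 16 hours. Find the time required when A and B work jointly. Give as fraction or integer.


Rate of A = 1/2 job per hour
Rate of B = 1/16 job per hour
Combined rate = 1/2 + 1/16
Find common denominator: (16 + 2)/(2*16) = 18/32
Combined rate = 9/16 job per hour
Time together = 1 / (9/16) = 16/9 hours

16/9


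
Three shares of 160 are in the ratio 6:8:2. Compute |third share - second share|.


Total parts = 6 + 8 + 2 = 16
Value per part = 160 / 16 = 10
Shares: 6*10=60, 8*10=80, 2*10=20
Third share = 20, second share = 80
Difference = |20 - 80| = 60

60


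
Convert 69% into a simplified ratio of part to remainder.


Part = 69%, Remainder = 31%
Ratio = 69:31
GCD(69, 31) = 1
Simplify: 69:31 = 69:31

69:31


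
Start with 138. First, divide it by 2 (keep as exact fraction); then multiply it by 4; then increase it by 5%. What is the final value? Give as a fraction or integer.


Start with 138.
Step 1: Divide by 2: 138 / 2 = 69
Step 2: Multiply by 4: 69 * 4 = 276
Step 3: Increase by 5%: 276 * 105/100 = 1449/5
Final result = 1449/5

1449/5


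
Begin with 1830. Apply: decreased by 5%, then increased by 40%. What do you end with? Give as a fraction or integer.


Start: 1830
Step 1: decrease by 5% => multiply by 95/100
  1830 * 95/100 = 3477/2
Step 2: increase by 40% => multiply by 140/100
  3477/2 * 140/100 = 24339/10
Final value = 24339/10

24339/10


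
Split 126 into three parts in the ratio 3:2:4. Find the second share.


Ratio = 3:2:4
Total parts = 3 + 2 + 4 = 9
Value per part = 126 / 9 = 14
First share = 3 * 14 = 42
Middle share = 2 * 14 = 28
Third share = 4 * 14 = 56

28


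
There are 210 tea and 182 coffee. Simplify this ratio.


Find GCD(210, 182)
GCD = 14
Divide both by 14: 210/14 = 15, 182/14 = 13
Simplified ratio = 15:13

15:13


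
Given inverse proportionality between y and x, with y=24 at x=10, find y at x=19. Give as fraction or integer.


Inverse proportion: y = k/x
Find k: k = 10 * 24 = 240
Compute y at x=19: y = 240/19
y = 240/19

240/19


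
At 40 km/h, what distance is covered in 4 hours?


Using distance = speed * time
Speed = 40 km/h
Time = 4 hours
Distance = 40 * 4
= 160 km

160


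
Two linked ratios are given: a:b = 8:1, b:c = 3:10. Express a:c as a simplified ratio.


Given a:b = 8:1 and b:c = 3:10
Make b consistent. Multiply first ratio by 3: a:b = 24:3
Multiply second ratio by 1: b:c = 3:10
Now b = 3 in both, so a:b:c = 24:3:10
Therefore a:c = 24:10
Simplify by GCD: a:c = 12:5

12:5


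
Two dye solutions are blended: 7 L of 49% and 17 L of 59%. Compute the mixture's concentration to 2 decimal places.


Solute in mixture 1 = 49% of 7 L = 7*49/100 = 343/100 L
Solute in mixture 2 = 59% of 17 L = 17*59/100 = 1003/100 L
Total solute = 343/100 + 1003/100 = 673/50 L
Total volume = 7 + 17 = 24 L
Final concentration = 673/50/24 * 100 = 56.08%

56.08


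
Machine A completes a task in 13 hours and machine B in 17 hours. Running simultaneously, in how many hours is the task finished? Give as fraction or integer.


Rate of A = 1/13 job per hour
Rate of B = 1/17 job per hour
Combined rate = 1/13 + 1/17
Find common denominator: (17 + 13)/(13*17) = 30/221
Combined rate = 30/221 job per hour
Time together = 1 / (30/221) = 221/30 hours

221/30


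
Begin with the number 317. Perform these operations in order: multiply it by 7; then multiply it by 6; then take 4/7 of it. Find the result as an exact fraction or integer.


Start with 317.
Step 1: Multiply by 7: 317 * 7 = 2219
Step 2: Multiply by 6: 2219 * 6 = 13314
Step 3: Take 4/7: 13314 * 4/7 = 7608
Final result = 7608

7608


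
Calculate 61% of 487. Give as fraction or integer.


Compute 61% of 487
Convert percentage: 61% = 61/100
Multiply: 487 * 61/100
= 29707/100
= 29707/100

29707/100


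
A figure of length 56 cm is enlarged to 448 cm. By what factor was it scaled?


Original length = 56 cm
Scaled length = 448 cm
Scale factor = 448 / 56
= 8

8


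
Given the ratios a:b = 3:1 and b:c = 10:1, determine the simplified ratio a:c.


Given a:b = 3:1 and b:c = 10:1
Make b consistent. Multiply first ratio by 10: a:b = 30:10
Multiply second ratio by 1: b:c = 10:1
Now b = 10 in both, so a:b:c = 30:10:1
Therefore a:c = 30:1
Simplify by GCD: a:c = 30:1

30:1


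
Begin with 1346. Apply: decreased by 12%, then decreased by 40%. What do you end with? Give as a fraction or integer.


Start: 1346
Step 1: decrease by 12% => multiply by 88/100
  1346 * 88/100 = 29612/25
Step 2: decrease by 40% => multiply by 60/100
  29612/25 * 60/100 = 88836/125
Final value = 88836/125

88836/125


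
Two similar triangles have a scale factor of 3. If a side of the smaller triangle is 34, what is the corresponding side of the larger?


Similar triangles have proportional sides
Scale factor = 3
Smaller side = 34
Corresponding larger side = 34 * 3
= 102

102


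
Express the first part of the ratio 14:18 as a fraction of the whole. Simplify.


Total parts = 14 + 18 = 32
First part fraction = 14/32
Simplify: 14/32 = 7/16

7/16


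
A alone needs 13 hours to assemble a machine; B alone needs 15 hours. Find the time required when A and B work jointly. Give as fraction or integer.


Rate of A = 1/13 job per hour
Rate of B = 1/15 job per hour
Combined rate = 1/13 + 1/15
Find common denominator: (15 + 13)/(13*15) = 28/195
Combined rate = 28/195 job per hour
Time together = 1 / (28/195) = 195/28 hours

195/28


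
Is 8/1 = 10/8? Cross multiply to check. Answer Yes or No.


Cross multiply to check 8/1 = 10/8
Left cross product: 8 * 8 = 64
Right cross product: 1 * 10 = 10
64 != 10
Not equal, so proportions differ => No

No


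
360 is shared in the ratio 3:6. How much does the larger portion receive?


Total parts = 3 + 6 = 9
Value per part = 360 / 9 = 40
First share = 3 * 40 = 120
Second share = 6 * 40 = 240
Larger share = 240

240


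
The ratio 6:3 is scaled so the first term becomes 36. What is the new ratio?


Original ratio: 6:3
First term target: 36
Scale factor = 36 / 6 = 6
Multiply second term: 3 * 6 = 18
Equivalent ratio = 36:18

36:18


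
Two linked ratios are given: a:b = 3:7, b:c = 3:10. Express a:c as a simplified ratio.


Given a:b = 3:7 and b:c = 3:10
Make b consistent. Multiply first ratio by 3: a:b = 9:21
Multiply second ratio by 7: b:c = 21:70
Now b = 21 in both, so a:b:c = 9:21:70
Therefore a:c = 9:70
Simplify by GCD: a:c = 9:70

9:70


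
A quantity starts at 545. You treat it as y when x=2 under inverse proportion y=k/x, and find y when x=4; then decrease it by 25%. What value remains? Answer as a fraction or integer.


Start with 545.
Step 1: Inverse prop: k = (545)*2; new y = k/4 = 545*2/4 = 545/2
Step 2: Decrease by 25%: 545/2 * 75/100 = 1635/8
Final result = 1635/8

1635/8


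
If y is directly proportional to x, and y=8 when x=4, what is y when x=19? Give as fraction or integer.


Direct proportion: y = kx
Find k: k = 8/4 = 2
Compute y at x=19: y = 2 * 19
y = 38

38


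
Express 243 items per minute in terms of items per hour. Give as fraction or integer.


Converting from per minute to per hour
Rate = 243 items per minute
Multiply by 60: 243 * 60
= 14580 items per hour

14580


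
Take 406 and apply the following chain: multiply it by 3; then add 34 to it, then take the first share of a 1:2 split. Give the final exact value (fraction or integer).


Start with 406.
Step 1: Multiply by 3: 406 * 3 = 1218
Step 2: Add 34: 1218+34=1252; split 1:2 first = 1252*1/3 = 1252/3
Final result = 1252/3

1252/3


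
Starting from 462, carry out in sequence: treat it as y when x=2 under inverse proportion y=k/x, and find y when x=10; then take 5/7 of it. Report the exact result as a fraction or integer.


Start with 462.
Step 1: Inverse prop: k = (462)*2; new y = k/10 = 462*2/10 = 462/5
Step 2: Take 5/7: 462/5 * 5/7 = 66
Final result = 66

66


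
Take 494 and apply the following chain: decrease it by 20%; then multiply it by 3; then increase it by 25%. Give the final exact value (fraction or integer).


Start with 494.
Step 1: Decrease by 20%: 494 * 80/100 = 1976/5
Step 2: Multiply by 3: 1976/5 * 3 = 5928/5
Step 3: Increase by 25%: 5928/5 * 125/100 = 1482
Final result = 1482

1482


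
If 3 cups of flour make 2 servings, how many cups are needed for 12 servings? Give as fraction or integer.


Original: 3 cups for 2 servings
Target servings = 12
Scaling factor = 12/2
New amount = 3 * 12/2
= 36/2
= 18 cups

18


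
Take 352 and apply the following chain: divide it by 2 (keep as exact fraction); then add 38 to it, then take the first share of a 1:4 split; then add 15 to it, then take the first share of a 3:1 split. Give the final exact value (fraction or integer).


Start with 352.
Step 1: Divide by 2: 352 / 2 = 176
Step 2: Add 38: 176+38=214; split 1:4 first = 214*1/5 = 214/5
Step 3: Add 15: 214/5+15=289/5; split 3:1 first = 289/5*3/4 = 867/20
Final result = 867/20

867/20
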